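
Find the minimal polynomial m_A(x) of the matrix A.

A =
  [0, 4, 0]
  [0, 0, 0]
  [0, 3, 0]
x^2

The characteristic polynomial is χ_A(x) = x^3, so the eigenvalues are known. The minimal polynomial is
  m_A(x) = Π_λ (x − λ)^{k_λ}
where k_λ is the size of the *largest* Jordan block for λ (equivalently, the smallest k with (A − λI)^k v = 0 for every generalised eigenvector v of λ).

  λ = 0: largest Jordan block has size 2, contributing (x − 0)^2

So m_A(x) = x^2 = x^2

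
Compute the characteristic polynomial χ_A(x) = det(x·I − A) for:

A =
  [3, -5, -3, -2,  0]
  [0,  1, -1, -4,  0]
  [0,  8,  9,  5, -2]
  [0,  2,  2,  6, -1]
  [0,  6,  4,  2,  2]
x^5 - 21*x^4 + 171*x^3 - 675*x^2 + 1296*x - 972

Expanding det(x·I − A) (e.g. by cofactor expansion or by noting that A is similar to its Jordan form J, which has the same characteristic polynomial as A) gives
  χ_A(x) = x^5 - 21*x^4 + 171*x^3 - 675*x^2 + 1296*x - 972
which factors as (x - 6)^2*(x - 3)^3. The eigenvalues (with algebraic multiplicities) are λ = 3 with multiplicity 3, λ = 6 with multiplicity 2.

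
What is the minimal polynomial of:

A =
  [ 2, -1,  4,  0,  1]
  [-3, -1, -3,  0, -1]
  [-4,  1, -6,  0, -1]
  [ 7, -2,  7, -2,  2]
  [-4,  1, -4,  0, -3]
x^3 + 6*x^2 + 12*x + 8

The characteristic polynomial is χ_A(x) = (x + 2)^5, so the eigenvalues are known. The minimal polynomial is
  m_A(x) = Π_λ (x − λ)^{k_λ}
where k_λ is the size of the *largest* Jordan block for λ (equivalently, the smallest k with (A − λI)^k v = 0 for every generalised eigenvector v of λ).

  λ = -2: largest Jordan block has size 3, contributing (x + 2)^3

So m_A(x) = (x + 2)^3 = x^3 + 6*x^2 + 12*x + 8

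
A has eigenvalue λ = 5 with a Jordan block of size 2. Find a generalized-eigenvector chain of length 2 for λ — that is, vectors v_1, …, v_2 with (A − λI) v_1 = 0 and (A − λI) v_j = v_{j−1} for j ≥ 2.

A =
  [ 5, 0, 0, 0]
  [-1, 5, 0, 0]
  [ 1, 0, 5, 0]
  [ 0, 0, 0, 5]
A Jordan chain for λ = 5 of length 2:
v_1 = (0, -1, 1, 0)ᵀ
v_2 = (1, 0, 0, 0)ᵀ

Let N = A − (5)·I. We want v_2 with N^2 v_2 = 0 but N^1 v_2 ≠ 0; then v_{j-1} := N · v_j for j = 2, …, 2.

Pick v_2 = (1, 0, 0, 0)ᵀ.
Then v_1 = N · v_2 = (0, -1, 1, 0)ᵀ.

Sanity check: (A − (5)·I) v_1 = (0, 0, 0, 0)ᵀ = 0. ✓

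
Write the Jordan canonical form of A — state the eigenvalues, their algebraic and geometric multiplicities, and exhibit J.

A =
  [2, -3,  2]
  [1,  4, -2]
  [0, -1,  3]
J_3(3)

The characteristic polynomial is
  det(x·I − A) = x^3 - 9*x^2 + 27*x - 27 = (x - 3)^3

Eigenvalues and multiplicities (the geometric multiplicity of λ is n − rank(A − λI), which equals the number of Jordan blocks for λ):
  λ = 3: algebraic multiplicity = 3, geometric multiplicity = 1

Determining the block sizes for each eigenvalue:
  λ = 3: one block (gm = 1), so the single block has size am = 3 → block sizes [3]

Assembling the blocks gives a Jordan form
J =
  [3, 1, 0]
  [0, 3, 1]
  [0, 0, 3]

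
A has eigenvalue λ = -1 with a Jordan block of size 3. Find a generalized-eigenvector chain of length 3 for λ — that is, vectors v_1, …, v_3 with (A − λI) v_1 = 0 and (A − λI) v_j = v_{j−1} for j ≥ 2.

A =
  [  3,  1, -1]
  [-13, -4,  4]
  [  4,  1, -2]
A Jordan chain for λ = -1 of length 3:
v_1 = (-1, 3, -1)ᵀ
v_2 = (4, -13, 4)ᵀ
v_3 = (1, 0, 0)ᵀ

Let N = A − (-1)·I. We want v_3 with N^3 v_3 = 0 but N^2 v_3 ≠ 0; then v_{j-1} := N · v_j for j = 3, …, 2.

Pick v_3 = (1, 0, 0)ᵀ.
Then v_2 = N · v_3 = (4, -13, 4)ᵀ.
Then v_1 = N · v_2 = (-1, 3, -1)ᵀ.

Sanity check: (A − (-1)·I) v_1 = (0, 0, 0)ᵀ = 0. ✓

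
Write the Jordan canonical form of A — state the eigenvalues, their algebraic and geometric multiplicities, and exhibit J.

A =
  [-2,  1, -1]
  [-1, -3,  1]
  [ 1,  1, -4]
J_3(-3)

The characteristic polynomial is
  det(x·I − A) = x^3 + 9*x^2 + 27*x + 27 = (x + 3)^3

Eigenvalues and multiplicities (the geometric multiplicity of λ is n − rank(A − λI), which equals the number of Jordan blocks for λ):
  λ = -3: algebraic multiplicity = 3, geometric multiplicity = 1

Determining the block sizes for each eigenvalue:
  λ = -3: one block (gm = 1), so the single block has size am = 3 → block sizes [3]

Assembling the blocks gives a Jordan form
J =
  [-3,  1,  0]
  [ 0, -3,  1]
  [ 0,  0, -3]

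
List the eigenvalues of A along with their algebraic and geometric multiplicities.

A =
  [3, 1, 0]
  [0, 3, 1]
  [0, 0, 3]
λ = 3: alg = 3, geom = 1

Step 1 — factor the characteristic polynomial to read off the algebraic multiplicities:
  χ_A(x) = (x - 3)^3

Step 2 — compute geometric multiplicities via the rank-nullity identity g(λ) = n − rank(A − λI):
  rank(A − (3)·I) = 2, so dim ker(A − (3)·I) = n − 2 = 1

Summary:
  λ = 3: algebraic multiplicity = 3, geometric multiplicity = 1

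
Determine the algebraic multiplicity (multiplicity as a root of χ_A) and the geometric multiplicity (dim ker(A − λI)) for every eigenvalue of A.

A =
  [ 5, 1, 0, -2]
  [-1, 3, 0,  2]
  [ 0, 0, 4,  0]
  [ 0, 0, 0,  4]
λ = 4: alg = 4, geom = 3

Step 1 — factor the characteristic polynomial to read off the algebraic multiplicities:
  χ_A(x) = (x - 4)^4

Step 2 — compute geometric multiplicities via the rank-nullity identity g(λ) = n − rank(A − λI):
  rank(A − (4)·I) = 1, so dim ker(A − (4)·I) = n − 1 = 3

Summary:
  λ = 4: algebraic multiplicity = 4, geometric multiplicity = 3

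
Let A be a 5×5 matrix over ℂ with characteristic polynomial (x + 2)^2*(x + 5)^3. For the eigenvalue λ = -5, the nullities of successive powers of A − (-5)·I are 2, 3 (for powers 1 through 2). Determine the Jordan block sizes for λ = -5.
Block sizes for λ = -5: [2, 1]

From the dimensions of kernels of powers, the number of Jordan blocks of size at least j is d_j − d_{j−1} where d_j = dim ker(N^j) (with d_0 = 0). Computing the differences gives [2, 1].
The number of blocks of size exactly k is (#blocks of size ≥ k) − (#blocks of size ≥ k + 1), so the partition is: 1 block(s) of size 1, 1 block(s) of size 2.
In nonincreasing order the block sizes are [2, 1].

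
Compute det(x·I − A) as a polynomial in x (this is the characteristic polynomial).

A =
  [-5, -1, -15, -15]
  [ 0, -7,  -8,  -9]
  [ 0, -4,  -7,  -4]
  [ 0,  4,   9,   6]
x^4 + 13*x^3 + 45*x^2 - 25*x - 250

Expanding det(x·I − A) (e.g. by cofactor expansion or by noting that A is similar to its Jordan form J, which has the same characteristic polynomial as A) gives
  χ_A(x) = x^4 + 13*x^3 + 45*x^2 - 25*x - 250
which factors as (x - 2)*(x + 5)^3. The eigenvalues (with algebraic multiplicities) are λ = -5 with multiplicity 3, λ = 2 with multiplicity 1.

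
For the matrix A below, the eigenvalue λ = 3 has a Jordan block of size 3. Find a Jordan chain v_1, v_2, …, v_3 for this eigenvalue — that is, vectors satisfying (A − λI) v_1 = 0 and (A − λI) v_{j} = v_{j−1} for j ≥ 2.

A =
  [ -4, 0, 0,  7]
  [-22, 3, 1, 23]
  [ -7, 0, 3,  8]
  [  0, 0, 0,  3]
A Jordan chain for λ = 3 of length 3:
v_1 = (0, 1, 0, 0)ᵀ
v_2 = (0, 1, 1, 0)ᵀ
v_3 = (1, 0, 0, 1)ᵀ

Let N = A − (3)·I. We want v_3 with N^3 v_3 = 0 but N^2 v_3 ≠ 0; then v_{j-1} := N · v_j for j = 3, …, 2.

Pick v_3 = (1, 0, 0, 1)ᵀ.
Then v_2 = N · v_3 = (0, 1, 1, 0)ᵀ.
Then v_1 = N · v_2 = (0, 1, 0, 0)ᵀ.

Sanity check: (A − (3)·I) v_1 = (0, 0, 0, 0)ᵀ = 0. ✓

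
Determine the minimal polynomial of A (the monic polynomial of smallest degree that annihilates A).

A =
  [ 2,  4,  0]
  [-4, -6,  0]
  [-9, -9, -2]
x^2 + 4*x + 4

The characteristic polynomial is χ_A(x) = (x + 2)^3, so the eigenvalues are known. The minimal polynomial is
  m_A(x) = Π_λ (x − λ)^{k_λ}
where k_λ is the size of the *largest* Jordan block for λ (equivalently, the smallest k with (A − λI)^k v = 0 for every generalised eigenvector v of λ).

  λ = -2: largest Jordan block has size 2, contributing (x + 2)^2

So m_A(x) = (x + 2)^2 = x^2 + 4*x + 4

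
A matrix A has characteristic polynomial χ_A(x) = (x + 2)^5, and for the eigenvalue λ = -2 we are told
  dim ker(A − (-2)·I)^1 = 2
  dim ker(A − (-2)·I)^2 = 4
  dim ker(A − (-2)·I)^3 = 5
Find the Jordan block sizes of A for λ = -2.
Block sizes for λ = -2: [3, 2]

From the dimensions of kernels of powers, the number of Jordan blocks of size at least j is d_j − d_{j−1} where d_j = dim ker(N^j) (with d_0 = 0). Computing the differences gives [2, 2, 1].
The number of blocks of size exactly k is (#blocks of size ≥ k) − (#blocks of size ≥ k + 1), so the partition is: 1 block(s) of size 2, 1 block(s) of size 3.
In nonincreasing order the block sizes are [3, 2].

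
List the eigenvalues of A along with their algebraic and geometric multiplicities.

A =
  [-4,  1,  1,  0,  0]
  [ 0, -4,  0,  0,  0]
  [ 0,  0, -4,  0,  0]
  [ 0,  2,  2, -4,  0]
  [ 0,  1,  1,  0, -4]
λ = -4: alg = 5, geom = 4

Step 1 — factor the characteristic polynomial to read off the algebraic multiplicities:
  χ_A(x) = (x + 4)^5

Step 2 — compute geometric multiplicities via the rank-nullity identity g(λ) = n − rank(A − λI):
  rank(A − (-4)·I) = 1, so dim ker(A − (-4)·I) = n − 1 = 4

Summary:
  λ = -4: algebraic multiplicity = 5, geometric multiplicity = 4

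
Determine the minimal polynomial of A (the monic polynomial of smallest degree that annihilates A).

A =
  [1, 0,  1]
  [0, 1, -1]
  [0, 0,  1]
x^2 - 2*x + 1

The characteristic polynomial is χ_A(x) = (x - 1)^3, so the eigenvalues are known. The minimal polynomial is
  m_A(x) = Π_λ (x − λ)^{k_λ}
where k_λ is the size of the *largest* Jordan block for λ (equivalently, the smallest k with (A − λI)^k v = 0 for every generalised eigenvector v of λ).

  λ = 1: largest Jordan block has size 2, contributing (x − 1)^2

So m_A(x) = (x - 1)^2 = x^2 - 2*x + 1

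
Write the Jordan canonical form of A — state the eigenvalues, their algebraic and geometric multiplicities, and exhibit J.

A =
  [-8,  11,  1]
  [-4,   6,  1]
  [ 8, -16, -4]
J_3(-2)

The characteristic polynomial is
  det(x·I − A) = x^3 + 6*x^2 + 12*x + 8 = (x + 2)^3

Eigenvalues and multiplicities (the geometric multiplicity of λ is n − rank(A − λI), which equals the number of Jordan blocks for λ):
  λ = -2: algebraic multiplicity = 3, geometric multiplicity = 1

Determining the block sizes for each eigenvalue:
  λ = -2: one block (gm = 1), so the single block has size am = 3 → block sizes [3]

Assembling the blocks gives a Jordan form
J =
  [-2,  1,  0]
  [ 0, -2,  1]
  [ 0,  0, -2]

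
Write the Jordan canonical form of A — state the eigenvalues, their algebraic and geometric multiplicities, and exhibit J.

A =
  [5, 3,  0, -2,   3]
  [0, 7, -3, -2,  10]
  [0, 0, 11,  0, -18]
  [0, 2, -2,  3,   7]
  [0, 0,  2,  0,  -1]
J_3(5) ⊕ J_2(5)

The characteristic polynomial is
  det(x·I − A) = x^5 - 25*x^4 + 250*x^3 - 1250*x^2 + 3125*x - 3125 = (x - 5)^5

Eigenvalues and multiplicities (the geometric multiplicity of λ is n − rank(A − λI), which equals the number of Jordan blocks for λ):
  λ = 5: algebraic multiplicity = 5, geometric multiplicity = 2

Determining the block sizes for each eigenvalue:
  λ = 5: with am = 5 and gm = 2, the partition is not yet determined (e.g. several partitions of 5 into 2 parts exist). Let N = A − (5)·I. Computing rank(N^1) = 3, rank(N^2) = 1, rank(N^3) = 0; the number of blocks of size ≥ j is rank(N^{j−1}) − rank(N^j), giving [2, 2, 1]. So we have 1 block(s) of size 3, 1 block(s) of size 2 → block sizes [3, 2]

Assembling the blocks gives a Jordan form
J =
  [5, 1, 0, 0, 0]
  [0, 5, 1, 0, 0]
  [0, 0, 5, 0, 0]
  [0, 0, 0, 5, 1]
  [0, 0, 0, 0, 5]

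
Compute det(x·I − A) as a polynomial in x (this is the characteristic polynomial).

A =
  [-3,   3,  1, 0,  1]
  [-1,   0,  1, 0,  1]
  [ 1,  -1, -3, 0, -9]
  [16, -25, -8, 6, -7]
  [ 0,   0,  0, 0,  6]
x^5 - 6*x^4 - 24*x^3 + 80*x^2 + 336*x + 288

Expanding det(x·I − A) (e.g. by cofactor expansion or by noting that A is similar to its Jordan form J, which has the same characteristic polynomial as A) gives
  χ_A(x) = x^5 - 6*x^4 - 24*x^3 + 80*x^2 + 336*x + 288
which factors as (x - 6)^2*(x + 2)^3. The eigenvalues (with algebraic multiplicities) are λ = -2 with multiplicity 3, λ = 6 with multiplicity 2.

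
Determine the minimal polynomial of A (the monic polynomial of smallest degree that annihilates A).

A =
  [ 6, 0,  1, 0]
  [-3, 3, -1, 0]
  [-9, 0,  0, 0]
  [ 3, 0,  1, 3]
x^2 - 6*x + 9

The characteristic polynomial is χ_A(x) = (x - 3)^4, so the eigenvalues are known. The minimal polynomial is
  m_A(x) = Π_λ (x − λ)^{k_λ}
where k_λ is the size of the *largest* Jordan block for λ (equivalently, the smallest k with (A − λI)^k v = 0 for every generalised eigenvector v of λ).

  λ = 3: largest Jordan block has size 2, contributing (x − 3)^2

So m_A(x) = (x - 3)^2 = x^2 - 6*x + 9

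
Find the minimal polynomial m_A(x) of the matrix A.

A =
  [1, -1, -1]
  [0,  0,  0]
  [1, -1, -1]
x^2

The characteristic polynomial is χ_A(x) = x^3, so the eigenvalues are known. The minimal polynomial is
  m_A(x) = Π_λ (x − λ)^{k_λ}
where k_λ is the size of the *largest* Jordan block for λ (equivalently, the smallest k with (A − λI)^k v = 0 for every generalised eigenvector v of λ).

  λ = 0: largest Jordan block has size 2, contributing (x − 0)^2

So m_A(x) = x^2 = x^2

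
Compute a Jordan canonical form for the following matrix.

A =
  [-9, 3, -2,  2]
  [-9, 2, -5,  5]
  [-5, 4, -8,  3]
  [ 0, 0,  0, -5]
J_3(-5) ⊕ J_1(-5)

The characteristic polynomial is
  det(x·I − A) = x^4 + 20*x^3 + 150*x^2 + 500*x + 625 = (x + 5)^4

Eigenvalues and multiplicities (the geometric multiplicity of λ is n − rank(A − λI), which equals the number of Jordan blocks for λ):
  λ = -5: algebraic multiplicity = 4, geometric multiplicity = 2

Determining the block sizes for each eigenvalue:
  λ = -5: with am = 4 and gm = 2, the partition is not yet determined (e.g. several partitions of 4 into 2 parts exist). Let N = A − (-5)·I. Computing rank(N^1) = 2, rank(N^2) = 1, rank(N^3) = 0; the number of blocks of size ≥ j is rank(N^{j−1}) − rank(N^j), giving [2, 1, 1]. So we have 1 block(s) of size 3, 1 block(s) of size 1 → block sizes [3, 1]

Assembling the blocks gives a Jordan form
J =
  [-5,  1,  0,  0]
  [ 0, -5,  1,  0]
  [ 0,  0, -5,  0]
  [ 0,  0,  0, -5]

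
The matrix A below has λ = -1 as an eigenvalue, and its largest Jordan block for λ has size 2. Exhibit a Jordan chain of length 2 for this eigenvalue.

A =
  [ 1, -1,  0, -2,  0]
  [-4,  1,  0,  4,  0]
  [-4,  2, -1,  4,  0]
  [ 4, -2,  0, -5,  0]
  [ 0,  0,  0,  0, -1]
A Jordan chain for λ = -1 of length 2:
v_1 = (2, -4, -4, 4, 0)ᵀ
v_2 = (1, 0, 0, 0, 0)ᵀ

Let N = A − (-1)·I. We want v_2 with N^2 v_2 = 0 but N^1 v_2 ≠ 0; then v_{j-1} := N · v_j for j = 2, …, 2.

Pick v_2 = (1, 0, 0, 0, 0)ᵀ.
Then v_1 = N · v_2 = (2, -4, -4, 4, 0)ᵀ.

Sanity check: (A − (-1)·I) v_1 = (0, 0, 0, 0, 0)ᵀ = 0. ✓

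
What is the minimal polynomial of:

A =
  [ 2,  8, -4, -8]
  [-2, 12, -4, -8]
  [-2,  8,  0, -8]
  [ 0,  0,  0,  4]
x^2 - 10*x + 24

The characteristic polynomial is χ_A(x) = (x - 6)*(x - 4)^3, so the eigenvalues are known. The minimal polynomial is
  m_A(x) = Π_λ (x − λ)^{k_λ}
where k_λ is the size of the *largest* Jordan block for λ (equivalently, the smallest k with (A − λI)^k v = 0 for every generalised eigenvector v of λ).

  λ = 4: largest Jordan block has size 1, contributing (x − 4)
  λ = 6: largest Jordan block has size 1, contributing (x − 6)

So m_A(x) = (x - 6)*(x - 4) = x^2 - 10*x + 24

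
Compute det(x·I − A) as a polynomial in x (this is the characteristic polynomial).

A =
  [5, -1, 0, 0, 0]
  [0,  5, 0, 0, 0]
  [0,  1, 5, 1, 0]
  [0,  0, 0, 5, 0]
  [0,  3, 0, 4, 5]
x^5 - 25*x^4 + 250*x^3 - 1250*x^2 + 3125*x - 3125

Expanding det(x·I − A) (e.g. by cofactor expansion or by noting that A is similar to its Jordan form J, which has the same characteristic polynomial as A) gives
  χ_A(x) = x^5 - 25*x^4 + 250*x^3 - 1250*x^2 + 3125*x - 3125
which factors as (x - 5)^5. The eigenvalues (with algebraic multiplicities) are λ = 5 with multiplicity 5.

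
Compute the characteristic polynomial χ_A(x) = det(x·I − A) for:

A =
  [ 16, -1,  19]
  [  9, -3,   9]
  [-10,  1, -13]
x^3 - 27*x - 54

Expanding det(x·I − A) (e.g. by cofactor expansion or by noting that A is similar to its Jordan form J, which has the same characteristic polynomial as A) gives
  χ_A(x) = x^3 - 27*x - 54
which factors as (x - 6)*(x + 3)^2. The eigenvalues (with algebraic multiplicities) are λ = -3 with multiplicity 2, λ = 6 with multiplicity 1.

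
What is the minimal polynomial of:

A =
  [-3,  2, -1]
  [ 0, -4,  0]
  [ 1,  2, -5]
x^2 + 8*x + 16

The characteristic polynomial is χ_A(x) = (x + 4)^3, so the eigenvalues are known. The minimal polynomial is
  m_A(x) = Π_λ (x − λ)^{k_λ}
where k_λ is the size of the *largest* Jordan block for λ (equivalently, the smallest k with (A − λI)^k v = 0 for every generalised eigenvector v of λ).

  λ = -4: largest Jordan block has size 2, contributing (x + 4)^2

So m_A(x) = (x + 4)^2 = x^2 + 8*x + 16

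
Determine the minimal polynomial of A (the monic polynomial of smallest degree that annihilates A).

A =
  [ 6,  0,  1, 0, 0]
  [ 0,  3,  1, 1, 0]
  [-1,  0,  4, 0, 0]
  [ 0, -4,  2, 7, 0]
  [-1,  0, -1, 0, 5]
x^3 - 15*x^2 + 75*x - 125

The characteristic polynomial is χ_A(x) = (x - 5)^5, so the eigenvalues are known. The minimal polynomial is
  m_A(x) = Π_λ (x − λ)^{k_λ}
where k_λ is the size of the *largest* Jordan block for λ (equivalently, the smallest k with (A − λI)^k v = 0 for every generalised eigenvector v of λ).

  λ = 5: largest Jordan block has size 3, contributing (x − 5)^3

So m_A(x) = (x - 5)^3 = x^3 - 15*x^2 + 75*x - 125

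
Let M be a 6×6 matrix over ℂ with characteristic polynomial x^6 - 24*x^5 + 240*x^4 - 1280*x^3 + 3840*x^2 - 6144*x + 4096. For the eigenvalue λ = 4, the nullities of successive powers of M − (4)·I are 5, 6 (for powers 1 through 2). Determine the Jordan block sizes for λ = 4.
Block sizes for λ = 4: [2, 1, 1, 1, 1]

From the dimensions of kernels of powers, the number of Jordan blocks of size at least j is d_j − d_{j−1} where d_j = dim ker(N^j) (with d_0 = 0). Computing the differences gives [5, 1].
The number of blocks of size exactly k is (#blocks of size ≥ k) − (#blocks of size ≥ k + 1), so the partition is: 4 block(s) of size 1, 1 block(s) of size 2.
In nonincreasing order the block sizes are [2, 1, 1, 1, 1].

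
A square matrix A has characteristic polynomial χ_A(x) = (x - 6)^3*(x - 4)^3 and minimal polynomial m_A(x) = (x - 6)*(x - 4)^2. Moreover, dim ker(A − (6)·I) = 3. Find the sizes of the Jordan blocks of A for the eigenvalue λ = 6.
Block sizes for λ = 6: [1, 1, 1]

Step 1 — from the characteristic polynomial, algebraic multiplicity of λ = 6 is 3. From dim ker(A − (6)·I) = 3, there are exactly 3 Jordan blocks for λ = 6.
Step 2 — from the minimal polynomial, the factor (x − 6) tells us the largest block for λ = 6 has size 1.
Step 3 — with total size 3, 3 blocks, and largest block 1, the block sizes (in nonincreasing order) are [1, 1, 1].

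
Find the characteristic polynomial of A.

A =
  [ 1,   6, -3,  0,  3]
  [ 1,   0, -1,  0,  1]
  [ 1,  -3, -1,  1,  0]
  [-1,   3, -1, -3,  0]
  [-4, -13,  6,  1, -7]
x^5 + 10*x^4 + 40*x^3 + 80*x^2 + 80*x + 32

Expanding det(x·I − A) (e.g. by cofactor expansion or by noting that A is similar to its Jordan form J, which has the same characteristic polynomial as A) gives
  χ_A(x) = x^5 + 10*x^4 + 40*x^3 + 80*x^2 + 80*x + 32
which factors as (x + 2)^5. The eigenvalues (with algebraic multiplicities) are λ = -2 with multiplicity 5.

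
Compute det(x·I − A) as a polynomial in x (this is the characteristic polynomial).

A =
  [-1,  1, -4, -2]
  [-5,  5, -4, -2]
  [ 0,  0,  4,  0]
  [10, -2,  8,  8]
x^4 - 16*x^3 + 96*x^2 - 256*x + 256

Expanding det(x·I − A) (e.g. by cofactor expansion or by noting that A is similar to its Jordan form J, which has the same characteristic polynomial as A) gives
  χ_A(x) = x^4 - 16*x^3 + 96*x^2 - 256*x + 256
which factors as (x - 4)^4. The eigenvalues (with algebraic multiplicities) are λ = 4 with multiplicity 4.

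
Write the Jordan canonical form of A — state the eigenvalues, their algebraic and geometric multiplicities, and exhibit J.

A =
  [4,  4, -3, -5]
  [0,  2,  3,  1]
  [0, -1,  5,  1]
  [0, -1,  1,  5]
J_3(4) ⊕ J_1(4)

The characteristic polynomial is
  det(x·I − A) = x^4 - 16*x^3 + 96*x^2 - 256*x + 256 = (x - 4)^4

Eigenvalues and multiplicities (the geometric multiplicity of λ is n − rank(A − λI), which equals the number of Jordan blocks for λ):
  λ = 4: algebraic multiplicity = 4, geometric multiplicity = 2

Determining the block sizes for each eigenvalue:
  λ = 4: with am = 4 and gm = 2, the partition is not yet determined (e.g. several partitions of 4 into 2 parts exist). Let N = A − (4)·I. Computing rank(N^1) = 2, rank(N^2) = 1, rank(N^3) = 0; the number of blocks of size ≥ j is rank(N^{j−1}) − rank(N^j), giving [2, 1, 1]. So we have 1 block(s) of size 3, 1 block(s) of size 1 → block sizes [3, 1]

Assembling the blocks gives a Jordan form
J =
  [4, 1, 0, 0]
  [0, 4, 1, 0]
  [0, 0, 4, 0]
  [0, 0, 0, 4]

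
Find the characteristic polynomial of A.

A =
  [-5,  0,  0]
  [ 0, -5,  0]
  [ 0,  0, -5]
x^3 + 15*x^2 + 75*x + 125

Expanding det(x·I − A) (e.g. by cofactor expansion or by noting that A is similar to its Jordan form J, which has the same characteristic polynomial as A) gives
  χ_A(x) = x^3 + 15*x^2 + 75*x + 125
which factors as (x + 5)^3. The eigenvalues (with algebraic multiplicities) are λ = -5 with multiplicity 3.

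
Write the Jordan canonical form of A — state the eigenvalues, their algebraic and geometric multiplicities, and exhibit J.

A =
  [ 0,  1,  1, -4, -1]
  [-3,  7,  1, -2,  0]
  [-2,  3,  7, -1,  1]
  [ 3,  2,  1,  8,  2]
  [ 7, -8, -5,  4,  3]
J_3(5) ⊕ J_2(5)

The characteristic polynomial is
  det(x·I − A) = x^5 - 25*x^4 + 250*x^3 - 1250*x^2 + 3125*x - 3125 = (x - 5)^5

Eigenvalues and multiplicities (the geometric multiplicity of λ is n − rank(A − λI), which equals the number of Jordan blocks for λ):
  λ = 5: algebraic multiplicity = 5, geometric multiplicity = 2

Determining the block sizes for each eigenvalue:
  λ = 5: with am = 5 and gm = 2, the partition is not yet determined (e.g. several partitions of 5 into 2 parts exist). Let N = A − (5)·I. Computing rank(N^1) = 3, rank(N^2) = 1, rank(N^3) = 0; the number of blocks of size ≥ j is rank(N^{j−1}) − rank(N^j), giving [2, 2, 1]. So we have 1 block(s) of size 3, 1 block(s) of size 2 → block sizes [3, 2]

Assembling the blocks gives a Jordan form
J =
  [5, 1, 0, 0, 0]
  [0, 5, 1, 0, 0]
  [0, 0, 5, 0, 0]
  [0, 0, 0, 5, 1]
  [0, 0, 0, 0, 5]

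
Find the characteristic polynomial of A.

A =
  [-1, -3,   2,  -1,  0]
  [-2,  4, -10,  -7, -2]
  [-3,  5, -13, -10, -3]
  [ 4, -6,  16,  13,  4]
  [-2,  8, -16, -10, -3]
x^5 - 2*x^3 + x

Expanding det(x·I − A) (e.g. by cofactor expansion or by noting that A is similar to its Jordan form J, which has the same characteristic polynomial as A) gives
  χ_A(x) = x^5 - 2*x^3 + x
which factors as x*(x - 1)^2*(x + 1)^2. The eigenvalues (with algebraic multiplicities) are λ = -1 with multiplicity 2, λ = 0 with multiplicity 1, λ = 1 with multiplicity 2.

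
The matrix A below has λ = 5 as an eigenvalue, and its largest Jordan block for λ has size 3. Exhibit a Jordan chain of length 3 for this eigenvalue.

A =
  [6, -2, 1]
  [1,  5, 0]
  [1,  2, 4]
A Jordan chain for λ = 5 of length 3:
v_1 = (0, 1, 2)ᵀ
v_2 = (1, 1, 1)ᵀ
v_3 = (1, 0, 0)ᵀ

Let N = A − (5)·I. We want v_3 with N^3 v_3 = 0 but N^2 v_3 ≠ 0; then v_{j-1} := N · v_j for j = 3, …, 2.

Pick v_3 = (1, 0, 0)ᵀ.
Then v_2 = N · v_3 = (1, 1, 1)ᵀ.
Then v_1 = N · v_2 = (0, 1, 2)ᵀ.

Sanity check: (A − (5)·I) v_1 = (0, 0, 0)ᵀ = 0. ✓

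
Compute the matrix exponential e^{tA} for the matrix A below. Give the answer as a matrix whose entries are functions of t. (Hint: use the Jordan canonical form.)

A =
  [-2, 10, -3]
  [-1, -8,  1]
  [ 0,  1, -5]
e^{tA} =
  [-t^2*exp(-5*t)/2 + 3*t*exp(-5*t) + exp(-5*t), -3*t^2*exp(-5*t)/2 + 10*t*exp(-5*t), t^2*exp(-5*t)/2 - 3*t*exp(-5*t)]
  [-t*exp(-5*t), -3*t*exp(-5*t) + exp(-5*t), t*exp(-5*t)]
  [-t^2*exp(-5*t)/2, -3*t^2*exp(-5*t)/2 + t*exp(-5*t), t^2*exp(-5*t)/2 + exp(-5*t)]

Strategy: write A = P · J · P⁻¹ where J is a Jordan canonical form, so e^{tA} = P · e^{tJ} · P⁻¹, and e^{tJ} can be computed block-by-block.

A has Jordan form
J =
  [-5,  1,  0]
  [ 0, -5,  1]
  [ 0,  0, -5]
(up to reordering of blocks).

Per-block formulas:
  For a 3×3 Jordan block J_3(-5): exp(t · J_3(-5)) = e^(-5t)·(I + t·N + (t^2/2)·N^2), where N is the 3×3 nilpotent shift.

After assembling e^{tJ} and conjugating by P, we get:

e^{tA} =
  [-t^2*exp(-5*t)/2 + 3*t*exp(-5*t) + exp(-5*t), -3*t^2*exp(-5*t)/2 + 10*t*exp(-5*t), t^2*exp(-5*t)/2 - 3*t*exp(-5*t)]
  [-t*exp(-5*t), -3*t*exp(-5*t) + exp(-5*t), t*exp(-5*t)]
  [-t^2*exp(-5*t)/2, -3*t^2*exp(-5*t)/2 + t*exp(-5*t), t^2*exp(-5*t)/2 + exp(-5*t)]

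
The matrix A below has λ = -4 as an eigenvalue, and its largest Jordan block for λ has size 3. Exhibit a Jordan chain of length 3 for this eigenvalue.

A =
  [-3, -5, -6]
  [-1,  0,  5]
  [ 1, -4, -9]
A Jordan chain for λ = -4 of length 3:
v_1 = (-1, 1, -1)ᵀ
v_2 = (-5, 4, -4)ᵀ
v_3 = (0, 1, 0)ᵀ

Let N = A − (-4)·I. We want v_3 with N^3 v_3 = 0 but N^2 v_3 ≠ 0; then v_{j-1} := N · v_j for j = 3, …, 2.

Pick v_3 = (0, 1, 0)ᵀ.
Then v_2 = N · v_3 = (-5, 4, -4)ᵀ.
Then v_1 = N · v_2 = (-1, 1, -1)ᵀ.

Sanity check: (A − (-4)·I) v_1 = (0, 0, 0)ᵀ = 0. ✓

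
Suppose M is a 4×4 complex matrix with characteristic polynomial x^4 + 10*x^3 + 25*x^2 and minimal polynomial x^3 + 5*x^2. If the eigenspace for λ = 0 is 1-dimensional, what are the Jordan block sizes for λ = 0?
Block sizes for λ = 0: [2]

Step 1 — from the characteristic polynomial, algebraic multiplicity of λ = 0 is 2. From dim ker(M − (0)·I) = 1, there are exactly 1 Jordan blocks for λ = 0.
Step 2 — from the minimal polynomial, the factor (x − 0)^2 tells us the largest block for λ = 0 has size 2.
Step 3 — with total size 2, 1 blocks, and largest block 2, the block sizes (in nonincreasing order) are [2].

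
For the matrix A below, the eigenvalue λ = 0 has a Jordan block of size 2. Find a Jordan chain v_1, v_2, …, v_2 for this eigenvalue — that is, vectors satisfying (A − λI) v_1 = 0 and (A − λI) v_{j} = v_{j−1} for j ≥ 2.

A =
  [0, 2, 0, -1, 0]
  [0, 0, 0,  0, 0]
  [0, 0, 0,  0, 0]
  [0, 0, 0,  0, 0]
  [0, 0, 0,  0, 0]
A Jordan chain for λ = 0 of length 2:
v_1 = (2, 0, 0, 0, 0)ᵀ
v_2 = (0, 1, 0, 0, 0)ᵀ

Let N = A − (0)·I. We want v_2 with N^2 v_2 = 0 but N^1 v_2 ≠ 0; then v_{j-1} := N · v_j for j = 2, …, 2.

Pick v_2 = (0, 1, 0, 0, 0)ᵀ.
Then v_1 = N · v_2 = (2, 0, 0, 0, 0)ᵀ.

Sanity check: (A − (0)·I) v_1 = (0, 0, 0, 0, 0)ᵀ = 0. ✓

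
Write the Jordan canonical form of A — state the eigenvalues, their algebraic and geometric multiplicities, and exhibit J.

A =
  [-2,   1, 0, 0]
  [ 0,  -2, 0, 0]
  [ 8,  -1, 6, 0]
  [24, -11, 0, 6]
J_2(-2) ⊕ J_1(6) ⊕ J_1(6)

The characteristic polynomial is
  det(x·I − A) = x^4 - 8*x^3 - 8*x^2 + 96*x + 144 = (x - 6)^2*(x + 2)^2

Eigenvalues and multiplicities (the geometric multiplicity of λ is n − rank(A − λI), which equals the number of Jordan blocks for λ):
  λ = -2: algebraic multiplicity = 2, geometric multiplicity = 1
  λ = 6: algebraic multiplicity = 2, geometric multiplicity = 2

Determining the block sizes for each eigenvalue:
  λ = -2: one block (gm = 1), so the single block has size am = 2 → block sizes [2]
  λ = 6: gm = am = 2, so every block has size 1 → block sizes [1, 1]

Assembling the blocks gives a Jordan form
J =
  [-2,  1, 0, 0]
  [ 0, -2, 0, 0]
  [ 0,  0, 6, 0]
  [ 0,  0, 0, 6]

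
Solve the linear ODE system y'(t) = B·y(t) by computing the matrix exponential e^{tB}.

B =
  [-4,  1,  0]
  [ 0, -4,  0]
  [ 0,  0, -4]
e^{tB} =
  [exp(-4*t), t*exp(-4*t), 0]
  [0, exp(-4*t), 0]
  [0, 0, exp(-4*t)]

Strategy: write B = P · J · P⁻¹ where J is a Jordan canonical form, so e^{tB} = P · e^{tJ} · P⁻¹, and e^{tJ} can be computed block-by-block.

B has Jordan form
J =
  [-4,  1,  0]
  [ 0, -4,  0]
  [ 0,  0, -4]
(up to reordering of blocks).

Per-block formulas:
  For a 2×2 Jordan block J_2(-4): exp(t · J_2(-4)) = e^(-4t)·(I + t·N), where N is the 2×2 nilpotent shift.
  For a 1×1 block at λ = -4: exp(t · [-4]) = [e^(-4t)].

After assembling e^{tJ} and conjugating by P, we get:

e^{tB} =
  [exp(-4*t), t*exp(-4*t), 0]
  [0, exp(-4*t), 0]
  [0, 0, exp(-4*t)]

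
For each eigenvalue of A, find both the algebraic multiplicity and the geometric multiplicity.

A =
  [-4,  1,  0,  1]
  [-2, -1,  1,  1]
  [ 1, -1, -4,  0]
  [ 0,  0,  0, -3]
λ = -3: alg = 4, geom = 2

Step 1 — factor the characteristic polynomial to read off the algebraic multiplicities:
  χ_A(x) = (x + 3)^4

Step 2 — compute geometric multiplicities via the rank-nullity identity g(λ) = n − rank(A − λI):
  rank(A − (-3)·I) = 2, so dim ker(A − (-3)·I) = n − 2 = 2

Summary:
  λ = -3: algebraic multiplicity = 4, geometric multiplicity = 2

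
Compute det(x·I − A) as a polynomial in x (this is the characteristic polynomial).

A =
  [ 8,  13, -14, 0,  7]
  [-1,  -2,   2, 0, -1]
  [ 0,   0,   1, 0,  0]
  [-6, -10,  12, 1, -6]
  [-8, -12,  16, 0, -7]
x^5 - x^4 - 2*x^3 + 2*x^2 + x - 1

Expanding det(x·I − A) (e.g. by cofactor expansion or by noting that A is similar to its Jordan form J, which has the same characteristic polynomial as A) gives
  χ_A(x) = x^5 - x^4 - 2*x^3 + 2*x^2 + x - 1
which factors as (x - 1)^3*(x + 1)^2. The eigenvalues (with algebraic multiplicities) are λ = -1 with multiplicity 2, λ = 1 with multiplicity 3.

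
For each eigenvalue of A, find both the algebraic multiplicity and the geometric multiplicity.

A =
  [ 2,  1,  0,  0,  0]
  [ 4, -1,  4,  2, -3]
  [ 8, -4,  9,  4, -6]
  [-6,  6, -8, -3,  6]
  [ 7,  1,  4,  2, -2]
λ = 1: alg = 5, geom = 3

Step 1 — factor the characteristic polynomial to read off the algebraic multiplicities:
  χ_A(x) = (x - 1)^5

Step 2 — compute geometric multiplicities via the rank-nullity identity g(λ) = n − rank(A − λI):
  rank(A − (1)·I) = 2, so dim ker(A − (1)·I) = n − 2 = 3

Summary:
  λ = 1: algebraic multiplicity = 5, geometric multiplicity = 3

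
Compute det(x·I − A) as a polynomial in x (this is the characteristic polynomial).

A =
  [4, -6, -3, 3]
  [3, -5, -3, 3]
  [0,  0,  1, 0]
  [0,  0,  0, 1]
x^4 - x^3 - 3*x^2 + 5*x - 2

Expanding det(x·I − A) (e.g. by cofactor expansion or by noting that A is similar to its Jordan form J, which has the same characteristic polynomial as A) gives
  χ_A(x) = x^4 - x^3 - 3*x^2 + 5*x - 2
which factors as (x - 1)^3*(x + 2). The eigenvalues (with algebraic multiplicities) are λ = -2 with multiplicity 1, λ = 1 with multiplicity 3.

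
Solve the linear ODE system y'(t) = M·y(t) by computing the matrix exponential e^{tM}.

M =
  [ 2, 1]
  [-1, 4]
e^{tM} =
  [-t*exp(3*t) + exp(3*t), t*exp(3*t)]
  [-t*exp(3*t), t*exp(3*t) + exp(3*t)]

Strategy: write M = P · J · P⁻¹ where J is a Jordan canonical form, so e^{tM} = P · e^{tJ} · P⁻¹, and e^{tJ} can be computed block-by-block.

M has Jordan form
J =
  [3, 1]
  [0, 3]
(up to reordering of blocks).

Per-block formulas:
  For a 2×2 Jordan block J_2(3): exp(t · J_2(3)) = e^(3t)·(I + t·N), where N is the 2×2 nilpotent shift.

After assembling e^{tJ} and conjugating by P, we get:

e^{tM} =
  [-t*exp(3*t) + exp(3*t), t*exp(3*t)]
  [-t*exp(3*t), t*exp(3*t) + exp(3*t)]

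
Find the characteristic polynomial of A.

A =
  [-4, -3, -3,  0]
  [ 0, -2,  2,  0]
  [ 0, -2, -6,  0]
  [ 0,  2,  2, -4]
x^4 + 16*x^3 + 96*x^2 + 256*x + 256

Expanding det(x·I − A) (e.g. by cofactor expansion or by noting that A is similar to its Jordan form J, which has the same characteristic polynomial as A) gives
  χ_A(x) = x^4 + 16*x^3 + 96*x^2 + 256*x + 256
which factors as (x + 4)^4. The eigenvalues (with algebraic multiplicities) are λ = -4 with multiplicity 4.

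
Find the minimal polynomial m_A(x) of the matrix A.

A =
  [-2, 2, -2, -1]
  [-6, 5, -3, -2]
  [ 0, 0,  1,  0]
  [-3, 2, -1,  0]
x^3 - 3*x^2 + 3*x - 1

The characteristic polynomial is χ_A(x) = (x - 1)^4, so the eigenvalues are known. The minimal polynomial is
  m_A(x) = Π_λ (x − λ)^{k_λ}
where k_λ is the size of the *largest* Jordan block for λ (equivalently, the smallest k with (A − λI)^k v = 0 for every generalised eigenvector v of λ).

  λ = 1: largest Jordan block has size 3, contributing (x − 1)^3

So m_A(x) = (x - 1)^3 = x^3 - 3*x^2 + 3*x - 1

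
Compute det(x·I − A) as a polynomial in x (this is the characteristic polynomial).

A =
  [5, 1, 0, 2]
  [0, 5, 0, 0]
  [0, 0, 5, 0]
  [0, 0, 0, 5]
x^4 - 20*x^3 + 150*x^2 - 500*x + 625

Expanding det(x·I − A) (e.g. by cofactor expansion or by noting that A is similar to its Jordan form J, which has the same characteristic polynomial as A) gives
  χ_A(x) = x^4 - 20*x^3 + 150*x^2 - 500*x + 625
which factors as (x - 5)^4. The eigenvalues (with algebraic multiplicities) are λ = 5 with multiplicity 4.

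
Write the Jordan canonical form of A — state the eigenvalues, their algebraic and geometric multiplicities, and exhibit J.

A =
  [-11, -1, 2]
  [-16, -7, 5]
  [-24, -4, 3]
J_3(-5)

The characteristic polynomial is
  det(x·I − A) = x^3 + 15*x^2 + 75*x + 125 = (x + 5)^3

Eigenvalues and multiplicities (the geometric multiplicity of λ is n − rank(A − λI), which equals the number of Jordan blocks for λ):
  λ = -5: algebraic multiplicity = 3, geometric multiplicity = 1

Determining the block sizes for each eigenvalue:
  λ = -5: one block (gm = 1), so the single block has size am = 3 → block sizes [3]

Assembling the blocks gives a Jordan form
J =
  [-5,  1,  0]
  [ 0, -5,  1]
  [ 0,  0, -5]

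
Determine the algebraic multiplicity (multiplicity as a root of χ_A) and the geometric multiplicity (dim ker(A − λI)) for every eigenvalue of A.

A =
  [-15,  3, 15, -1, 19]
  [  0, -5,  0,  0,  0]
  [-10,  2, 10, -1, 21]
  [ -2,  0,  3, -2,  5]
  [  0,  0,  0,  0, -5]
λ = -5: alg = 3, geom = 2; λ = -1: alg = 2, geom = 1

Step 1 — factor the characteristic polynomial to read off the algebraic multiplicities:
  χ_A(x) = (x + 1)^2*(x + 5)^3

Step 2 — compute geometric multiplicities via the rank-nullity identity g(λ) = n − rank(A − λI):
  rank(A − (-5)·I) = 3, so dim ker(A − (-5)·I) = n − 3 = 2
  rank(A − (-1)·I) = 4, so dim ker(A − (-1)·I) = n − 4 = 1

Summary:
  λ = -5: algebraic multiplicity = 3, geometric multiplicity = 2
  λ = -1: algebraic multiplicity = 2, geometric multiplicity = 1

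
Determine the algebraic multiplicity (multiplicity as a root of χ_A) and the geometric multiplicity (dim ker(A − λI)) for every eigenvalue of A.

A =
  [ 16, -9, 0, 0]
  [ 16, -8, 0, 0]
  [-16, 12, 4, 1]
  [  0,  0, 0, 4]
λ = 4: alg = 4, geom = 2

Step 1 — factor the characteristic polynomial to read off the algebraic multiplicities:
  χ_A(x) = (x - 4)^4

Step 2 — compute geometric multiplicities via the rank-nullity identity g(λ) = n − rank(A − λI):
  rank(A − (4)·I) = 2, so dim ker(A − (4)·I) = n − 2 = 2

Summary:
  λ = 4: algebraic multiplicity = 4, geometric multiplicity = 2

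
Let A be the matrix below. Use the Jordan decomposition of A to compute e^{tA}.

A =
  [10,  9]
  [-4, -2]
e^{tA} =
  [6*t*exp(4*t) + exp(4*t), 9*t*exp(4*t)]
  [-4*t*exp(4*t), -6*t*exp(4*t) + exp(4*t)]

Strategy: write A = P · J · P⁻¹ where J is a Jordan canonical form, so e^{tA} = P · e^{tJ} · P⁻¹, and e^{tJ} can be computed block-by-block.

A has Jordan form
J =
  [4, 1]
  [0, 4]
(up to reordering of blocks).

Per-block formulas:
  For a 2×2 Jordan block J_2(4): exp(t · J_2(4)) = e^(4t)·(I + t·N), where N is the 2×2 nilpotent shift.

After assembling e^{tJ} and conjugating by P, we get:

e^{tA} =
  [6*t*exp(4*t) + exp(4*t), 9*t*exp(4*t)]
  [-4*t*exp(4*t), -6*t*exp(4*t) + exp(4*t)]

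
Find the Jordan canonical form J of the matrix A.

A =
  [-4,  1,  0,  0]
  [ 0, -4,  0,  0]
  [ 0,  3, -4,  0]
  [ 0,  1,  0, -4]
J_2(-4) ⊕ J_1(-4) ⊕ J_1(-4)

The characteristic polynomial is
  det(x·I − A) = x^4 + 16*x^3 + 96*x^2 + 256*x + 256 = (x + 4)^4

Eigenvalues and multiplicities (the geometric multiplicity of λ is n − rank(A − λI), which equals the number of Jordan blocks for λ):
  λ = -4: algebraic multiplicity = 4, geometric multiplicity = 3

Determining the block sizes for each eigenvalue:
  λ = -4: 3 blocks summing to 4 forces exactly one block of size 2 and the rest size 1 → block sizes [2, 1, 1]

Assembling the blocks gives a Jordan form
J =
  [-4,  1,  0,  0]
  [ 0, -4,  0,  0]
  [ 0,  0, -4,  0]
  [ 0,  0,  0, -4]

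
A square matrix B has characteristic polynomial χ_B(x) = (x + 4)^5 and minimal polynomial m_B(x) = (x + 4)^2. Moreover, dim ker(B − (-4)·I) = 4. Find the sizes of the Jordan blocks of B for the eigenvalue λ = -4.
Block sizes for λ = -4: [2, 1, 1, 1]

Step 1 — from the characteristic polynomial, algebraic multiplicity of λ = -4 is 5. From dim ker(B − (-4)·I) = 4, there are exactly 4 Jordan blocks for λ = -4.
Step 2 — from the minimal polynomial, the factor (x + 4)^2 tells us the largest block for λ = -4 has size 2.
Step 3 — with total size 5, 4 blocks, and largest block 2, the block sizes (in nonincreasing order) are [2, 1, 1, 1].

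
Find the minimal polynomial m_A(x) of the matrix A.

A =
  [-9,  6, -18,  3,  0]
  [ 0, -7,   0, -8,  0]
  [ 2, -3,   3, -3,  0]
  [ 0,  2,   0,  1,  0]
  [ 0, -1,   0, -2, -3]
x^2 + 6*x + 9

The characteristic polynomial is χ_A(x) = (x + 3)^5, so the eigenvalues are known. The minimal polynomial is
  m_A(x) = Π_λ (x − λ)^{k_λ}
where k_λ is the size of the *largest* Jordan block for λ (equivalently, the smallest k with (A − λI)^k v = 0 for every generalised eigenvector v of λ).

  λ = -3: largest Jordan block has size 2, contributing (x + 3)^2

So m_A(x) = (x + 3)^2 = x^2 + 6*x + 9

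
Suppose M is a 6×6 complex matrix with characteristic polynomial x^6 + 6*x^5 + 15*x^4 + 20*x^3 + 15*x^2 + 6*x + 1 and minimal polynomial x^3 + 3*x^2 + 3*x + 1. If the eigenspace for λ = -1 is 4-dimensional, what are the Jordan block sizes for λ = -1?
Block sizes for λ = -1: [3, 1, 1, 1]

Step 1 — from the characteristic polynomial, algebraic multiplicity of λ = -1 is 6. From dim ker(M − (-1)·I) = 4, there are exactly 4 Jordan blocks for λ = -1.
Step 2 — from the minimal polynomial, the factor (x + 1)^3 tells us the largest block for λ = -1 has size 3.
Step 3 — with total size 6, 4 blocks, and largest block 3, the block sizes (in nonincreasing order) are [3, 1, 1, 1].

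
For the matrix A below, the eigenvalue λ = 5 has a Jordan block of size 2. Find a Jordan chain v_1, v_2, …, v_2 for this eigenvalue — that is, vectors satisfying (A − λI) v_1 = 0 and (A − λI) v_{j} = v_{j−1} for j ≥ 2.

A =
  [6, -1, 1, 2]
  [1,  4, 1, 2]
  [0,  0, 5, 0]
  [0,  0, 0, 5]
A Jordan chain for λ = 5 of length 2:
v_1 = (1, 1, 0, 0)ᵀ
v_2 = (1, 0, 0, 0)ᵀ

Let N = A − (5)·I. We want v_2 with N^2 v_2 = 0 but N^1 v_2 ≠ 0; then v_{j-1} := N · v_j for j = 2, …, 2.

Pick v_2 = (1, 0, 0, 0)ᵀ.
Then v_1 = N · v_2 = (1, 1, 0, 0)ᵀ.

Sanity check: (A − (5)·I) v_1 = (0, 0, 0, 0)ᵀ = 0. ✓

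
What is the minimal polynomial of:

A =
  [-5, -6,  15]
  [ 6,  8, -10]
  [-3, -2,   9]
x^2 - 8*x + 16

The characteristic polynomial is χ_A(x) = (x - 4)^3, so the eigenvalues are known. The minimal polynomial is
  m_A(x) = Π_λ (x − λ)^{k_λ}
where k_λ is the size of the *largest* Jordan block for λ (equivalently, the smallest k with (A − λI)^k v = 0 for every generalised eigenvector v of λ).

  λ = 4: largest Jordan block has size 2, contributing (x − 4)^2

So m_A(x) = (x - 4)^2 = x^2 - 8*x + 16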